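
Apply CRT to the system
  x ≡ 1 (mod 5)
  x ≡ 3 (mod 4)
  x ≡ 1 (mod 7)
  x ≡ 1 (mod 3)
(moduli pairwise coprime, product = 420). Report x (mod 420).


Product of moduli M = 5 · 4 · 7 · 3 = 420.
Merge one congruence at a time:
  Start: x ≡ 1 (mod 5).
  Combine with x ≡ 3 (mod 4); new modulus lcm = 20.
    Write x = 1 + 5·t and substitute into x ≡ 3 (mod 4): 5·t ≡ 3 − 1 = 2 (mod 4).
    Reduce coefficients mod 4: 1·t ≡ 2 (mod 4).
    So t ≡ 2 (mod 4).
    Then x = 1 + 5·2 = 11, valid modulo lcm(5, 4) = 20: x ≡ 11 (mod 20).
  Combine with x ≡ 1 (mod 7); new modulus lcm = 140.
    Write x = 11 + 20·t and substitute into x ≡ 1 (mod 7): 20·t ≡ 1 − 11 = -10 (mod 7).
    Reduce coefficients mod 7: 6·t ≡ 4 (mod 7).
    The inverse of 6 mod 7 is 6 (since 6·6 = 36 = 5·7 + 1), so t ≡ 6·4 = 24 ≡ 3 (mod 7).
    Then x = 11 + 20·3 = 71, valid modulo lcm(20, 7) = 140: x ≡ 71 (mod 140).
  Combine with x ≡ 1 (mod 3); new modulus lcm = 420.
    Write x = 71 + 140·t and substitute into x ≡ 1 (mod 3): 140·t ≡ 1 − 71 = -70 (mod 3).
    Reduce coefficients mod 3: 2·t ≡ 2 (mod 3).
    The inverse of 2 mod 3 is 2 (since 2·2 = 4 = 1·3 + 1), so t ≡ 2·2 = 4 ≡ 1 (mod 3).
    Then x = 71 + 140·1 = 211, valid modulo lcm(140, 3) = 420: x ≡ 211 (mod 420).
Verify against each original: 211 mod 5 = 1, 211 mod 4 = 3, 211 mod 7 = 1, 211 mod 3 = 1.

x ≡ 211 (mod 420).


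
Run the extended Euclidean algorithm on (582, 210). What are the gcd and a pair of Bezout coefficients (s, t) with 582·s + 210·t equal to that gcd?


Euclidean algorithm on (582, 210) — divide until remainder is 0:
  582 = 2 · 210 + 162
  210 = 1 · 162 + 48
  162 = 3 · 48 + 18
  48 = 2 · 18 + 12
  18 = 1 · 12 + 6
  12 = 2 · 6 + 0
gcd(582, 210) = 6.
Track Bezout coefficients alongside the remainders: start with r₀ = 582 = a·1 + b·0 (s = 1, t = 0) and r₁ = 210 = a·0 + b·1 (s = 0, t = 1); each new remainder r_{k+1} = r_{k-1} − q_k·r_k inherits s_{k+1} = s_{k-1} − q_k·s_k, t_{k+1} = t_{k-1} − q_k·t_k, so r_k = a·s_k + b·t_k at every step:
  q = 2: r = 162, s = 1 − 2·0 = 1, t = 0 − 2·1 = -2  (check: 582·1 + 210·(-2) = 162)
  q = 1: r = 48, s = 0 − 1·1 = -1, t = 1 − 1·(-2) = 3  (check: 582·(-1) + 210·3 = 48)
  q = 3: r = 18, s = 1 − 3·(-1) = 4, t = -2 − 3·3 = -11  (check: 582·4 + 210·(-11) = 18)
  q = 2: r = 12, s = -1 − 2·4 = -9, t = 3 − 2·(-11) = 25  (check: 582·(-9) + 210·25 = 12)
  q = 1: r = 6, s = 4 − 1·(-9) = 13, t = -11 − 1·25 = -36  (check: 582·13 + 210·(-36) = 6)
The row with r = 6 (the gcd) gives the Bezout coefficients s = 13, t = -36.
Result: 582 · (13) + 210 · (-36) = 6.

gcd(582, 210) = 6; s = 13, t = -36 (check: 582·13 + 210·(-36) = 6).


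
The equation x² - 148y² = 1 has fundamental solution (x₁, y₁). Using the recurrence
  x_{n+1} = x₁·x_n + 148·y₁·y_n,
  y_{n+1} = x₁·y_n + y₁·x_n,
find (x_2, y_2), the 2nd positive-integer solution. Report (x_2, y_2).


Step 1: Find the fundamental solution (x₁, y₁) of x² - 148y² = 1.
  Expand √148 as a continued fraction. a₀ = ⌊√148⌋ = 12; iterate m_{k+1} = d_k·a_k − m_k, d_{k+1} = (148 − m_{k+1}²)/d_k, a_{k+1} = ⌊(a₀ + m_{k+1})/d_{k+1}⌋ (starting m₀ = 0, d₀ = 1), with convergents p_k = a_k·p_{k-1} + p_{k-2}, q_k = a_k·q_{k-1} + q_{k-2} (p₋₁ = 1, q₋₁ = 0):
  k = 0: a₀ = 12; p₀/q₀ = 12/1; p₀² − 148·q₀² = 144 − 148 = -4.
  k = 1: m = 12, d = 4, a = ⌊(12 + 12)/4⌋ = 6; p/q = (6·12 + 1)/(6·1 + 0) = 73/6; p² − 148·q² = 5329 − 5328 = 1.
  The first convergent with p² − 148·q² = 1 gives the fundamental solution (x₁, y₁) = (73, 6).
Step 2: Apply the recurrence (x_{n+1}, y_{n+1}) = (x₁x_n + 148y₁y_n, x₁y_n + y₁x_n) repeatedly.
  From (x_1, y_1) = (73, 6): x_2 = 73·73 + 148·6·6 = 10657; y_2 = 73·6 + 6·73 = 876.
Step 3: Verify x_2² - 148·y_2² = 113571649 - 113571648 = 1 (should be 1). ✓

(x_1, y_1) = (73, 6); (x_2, y_2) = (10657, 876).


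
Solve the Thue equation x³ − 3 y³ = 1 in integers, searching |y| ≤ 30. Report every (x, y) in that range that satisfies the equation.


The equation is x³ - 3y³ = 1. For fixed y, x³ = 3·y³ + 1, so a solution requires the RHS to be a perfect cube.
Strategy: iterate y from -30 to 30, compute RHS = 3·y³ + 1, and check whether it is a (positive or negative) perfect cube.
Check small values of y:
  y = 0: RHS = 1 = (1)³ ⇒ x = 1 works.
  y = 1: RHS = 4 is not a perfect cube.
  y = -1: RHS = -2 is not a perfect cube.
  y = 2: RHS = 25 is not a perfect cube.
  y = -2: RHS = -23 is not a perfect cube.
  y = 3: RHS = 82 is not a perfect cube.
  y = -3: RHS = -80 is not a perfect cube.
Continuing the search up to |y| = 30 finds no further solutions beyond those listed.
Collected solutions: (1, 0).

Solutions (with |y| ≤ 30): (1, 0).


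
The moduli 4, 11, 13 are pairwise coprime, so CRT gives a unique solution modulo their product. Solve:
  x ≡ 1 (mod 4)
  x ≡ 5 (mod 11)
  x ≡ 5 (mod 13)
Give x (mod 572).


Moduli 4, 11, 13 are pairwise coprime; by CRT there is a unique solution modulo M = 4 · 11 · 13 = 572.
Solve pairwise, accumulating the modulus:
  Start with x ≡ 1 (mod 4).
  Combine with x ≡ 5 (mod 11): since gcd(4, 11) = 1, we get a unique residue mod 44.
    Write x = 1 + 4·t and substitute into x ≡ 5 (mod 11): 4·t ≡ 5 − 1 = 4 (mod 11).
    The inverse of 4 mod 11 is 3 (since 4·3 = 12 = 1·11 + 1), so t ≡ 3·4 = 12 ≡ 1 (mod 11).
    Then x = 1 + 4·1 = 5, valid modulo lcm(4, 11) = 44: x ≡ 5 (mod 44).
  Combine with x ≡ 5 (mod 13): since gcd(44, 13) = 1, we get a unique residue mod 572.
    Write x = 5 + 44·t and substitute into x ≡ 5 (mod 13): 44·t ≡ 5 − 5 = 0 (mod 13).
    Reduce coefficients mod 13: 5·t ≡ 0 (mod 13).
    The inverse of 5 mod 13 is 8 (since 5·8 = 40 = 3·13 + 1), so t ≡ 8·0 = 0 ≡ 0 (mod 13).
    Then x = 5 + 44·0 = 5, valid modulo lcm(44, 13) = 572: x ≡ 5 (mod 572).
Verify: 5 mod 4 = 1 ✓, 5 mod 11 = 5 ✓, 5 mod 13 = 5 ✓.

x ≡ 5 (mod 572).


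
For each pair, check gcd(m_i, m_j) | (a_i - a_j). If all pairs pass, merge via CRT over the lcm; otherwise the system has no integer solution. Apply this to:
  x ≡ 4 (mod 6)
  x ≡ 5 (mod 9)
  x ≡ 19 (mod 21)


Moduli 6, 9, 21 are not pairwise coprime, so CRT works modulo lcm(m_i) when all pairwise compatibility conditions hold.
Pairwise compatibility: gcd(m_i, m_j) must divide a_i - a_j for every pair.
Merge one congruence at a time:
  Start: x ≡ 4 (mod 6).
  Combine with x ≡ 5 (mod 9): gcd(6, 9) = 3, and 5 - 4 = 1 is NOT divisible by 3.
    ⇒ system is inconsistent (no integer solution).

No solution (the system is inconsistent).


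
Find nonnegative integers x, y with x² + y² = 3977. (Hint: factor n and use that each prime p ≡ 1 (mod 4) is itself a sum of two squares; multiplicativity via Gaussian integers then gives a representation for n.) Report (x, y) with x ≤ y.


Step 1: Factor n = 3977 = 41 · 97.
Step 2: Check the mod-4 condition on each prime factor: 41 ≡ 1 (mod 4), exponent 1; 97 ≡ 1 (mod 4), exponent 1.
All primes ≡ 3 (mod 4) appear to even exponent (or don't appear), so by the two-squares theorem n IS expressible as a sum of two squares.
Step 3: Build a representation. Here n = 41 · 97 is a product of primes ≡ 1 (mod 4). Each prime p ≡ 1 (mod 4) is itself a sum of two squares; find a² by testing p − a² for a perfect square:
  41: 41 − 1² = 40, 41 − 2² = 37, 41 − 3² = 32, 41 − 4² = 25 = 5² ⇒ 41 = 4² + 5².
  97: 97 − 1² = 96, 97 − 2² = 93, 97 − 3² = 88, 97 − 4² = 81 = 9² ⇒ 97 = 4² + 9².
  Combine using the Brahmagupta–Fibonacci identity (a² + b²)(c² + d²) = (ac − bd)² + (ad + bc)² = (ac + bd)² + (ad − bc)²:
  41 · 97 = 3977: from (4² + 5²)(4² + 9²), take (4·4 − 5·9, 4·9 + 5·4) = (16 − 45, 36 + 20) = (-29, 56); dropping signs (only squares matter) gives (29, 56); check 29² + 56² = 841 + 3136 = 3977 ✓.
Step 4: Order so x ≤ y and verify: 29² + 56² = 841 + 3136 = 3977 = n. ✓

n = 3977 = 29² + 56² (one valid representation with x ≤ y).


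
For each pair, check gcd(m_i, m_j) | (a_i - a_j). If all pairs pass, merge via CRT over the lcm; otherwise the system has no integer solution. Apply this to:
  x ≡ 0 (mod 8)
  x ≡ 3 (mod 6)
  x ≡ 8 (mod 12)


Moduli 8, 6, 12 are not pairwise coprime, so CRT works modulo lcm(m_i) when all pairwise compatibility conditions hold.
Pairwise compatibility: gcd(m_i, m_j) must divide a_i - a_j for every pair.
Merge one congruence at a time:
  Start: x ≡ 0 (mod 8).
  Combine with x ≡ 3 (mod 6): gcd(8, 6) = 2, and 3 - 0 = 3 is NOT divisible by 2.
    ⇒ system is inconsistent (no integer solution).

No solution (the system is inconsistent).


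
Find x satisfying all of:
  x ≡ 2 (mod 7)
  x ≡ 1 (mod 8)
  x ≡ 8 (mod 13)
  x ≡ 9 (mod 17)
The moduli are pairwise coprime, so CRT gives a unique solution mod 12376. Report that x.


Product of moduli M = 7 · 8 · 13 · 17 = 12376.
Merge one congruence at a time:
  Start: x ≡ 2 (mod 7).
  Combine with x ≡ 1 (mod 8); new modulus lcm = 56.
    Write x = 2 + 7·t and substitute into x ≡ 1 (mod 8): 7·t ≡ 1 − 2 = -1 (mod 8).
    Reduce coefficients mod 8: 7·t ≡ 7 (mod 8).
    The inverse of 7 mod 8 is 7 (since 7·7 = 49 = 6·8 + 1), so t ≡ 7·7 = 49 ≡ 1 (mod 8).
    Then x = 2 + 7·1 = 9, valid modulo lcm(7, 8) = 56: x ≡ 9 (mod 56).
  Combine with x ≡ 8 (mod 13); new modulus lcm = 728.
    Write x = 9 + 56·t and substitute into x ≡ 8 (mod 13): 56·t ≡ 8 − 9 = -1 (mod 13).
    Reduce coefficients mod 13: 4·t ≡ 12 (mod 13).
    The inverse of 4 mod 13 is 10 (since 4·10 = 40 = 3·13 + 1), so t ≡ 10·12 = 120 ≡ 3 (mod 13).
    Then x = 9 + 56·3 = 177, valid modulo lcm(56, 13) = 728: x ≡ 177 (mod 728).
  Combine with x ≡ 9 (mod 17); new modulus lcm = 12376.
    Write x = 177 + 728·t and substitute into x ≡ 9 (mod 17): 728·t ≡ 9 − 177 = -168 (mod 17).
    Reduce coefficients mod 17: 14·t ≡ 2 (mod 17).
    The inverse of 14 mod 17 is 11 (since 14·11 = 154 = 9·17 + 1), so t ≡ 11·2 = 22 ≡ 5 (mod 17).
    Then x = 177 + 728·5 = 3817, valid modulo lcm(728, 17) = 12376: x ≡ 3817 (mod 12376).
Verify against each original: 3817 mod 7 = 2, 3817 mod 8 = 1, 3817 mod 13 = 8, 3817 mod 17 = 9.

x ≡ 3817 (mod 12376).


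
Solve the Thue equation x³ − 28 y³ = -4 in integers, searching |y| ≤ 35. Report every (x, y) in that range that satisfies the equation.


The equation is x³ - 28y³ = -4. For fixed y, x³ = 28·y³ − 4, so a solution requires the RHS to be a perfect cube.
Strategy: iterate y from -35 to 35, compute RHS = 28·y³ − 4, and check whether it is a (positive or negative) perfect cube.
Check small values of y:
  y = 0: RHS = -4 is not a perfect cube.
  y = 1: RHS = 24 is not a perfect cube.
  y = -1: RHS = -32 is not a perfect cube.
  y = 2: RHS = 220 is not a perfect cube.
  y = -2: RHS = -228 is not a perfect cube.
  y = 3: RHS = 752 is not a perfect cube.
  y = -3: RHS = -760 is not a perfect cube.
Continuing the search up to |y| = 35 finds no solutions either.
No (x, y) in the scanned range satisfies the equation.

No integer solutions with |y| ≤ 35.


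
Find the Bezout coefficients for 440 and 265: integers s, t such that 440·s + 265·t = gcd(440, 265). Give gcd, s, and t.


Euclidean algorithm on (440, 265) — divide until remainder is 0:
  440 = 1 · 265 + 175
  265 = 1 · 175 + 90
  175 = 1 · 90 + 85
  90 = 1 · 85 + 5
  85 = 17 · 5 + 0
gcd(440, 265) = 5.
Track Bezout coefficients alongside the remainders: start with r₀ = 440 = a·1 + b·0 (s = 1, t = 0) and r₁ = 265 = a·0 + b·1 (s = 0, t = 1); each new remainder r_{k+1} = r_{k-1} − q_k·r_k inherits s_{k+1} = s_{k-1} − q_k·s_k, t_{k+1} = t_{k-1} − q_k·t_k, so r_k = a·s_k + b·t_k at every step:
  q = 1: r = 175, s = 1 − 1·0 = 1, t = 0 − 1·1 = -1  (check: 440·1 + 265·(-1) = 175)
  q = 1: r = 90, s = 0 − 1·1 = -1, t = 1 − 1·(-1) = 2  (check: 440·(-1) + 265·2 = 90)
  q = 1: r = 85, s = 1 − 1·(-1) = 2, t = -1 − 1·2 = -3  (check: 440·2 + 265·(-3) = 85)
  q = 1: r = 5, s = -1 − 1·2 = -3, t = 2 − 1·(-3) = 5  (check: 440·(-3) + 265·5 = 5)
The row with r = 5 (the gcd) gives the Bezout coefficients s = -3, t = 5.
Result: 440 · (-3) + 265 · (5) = 5.

gcd(440, 265) = 5; s = -3, t = 5 (check: 440·(-3) + 265·5 = 5).


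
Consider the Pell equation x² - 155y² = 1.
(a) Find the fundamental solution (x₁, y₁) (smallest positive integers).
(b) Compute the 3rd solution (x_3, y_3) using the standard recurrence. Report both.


Step 1: Find the fundamental solution (x₁, y₁) of x² - 155y² = 1.
  Expand √155 as a continued fraction. a₀ = ⌊√155⌋ = 12; iterate m_{k+1} = d_k·a_k − m_k, d_{k+1} = (155 − m_{k+1}²)/d_k, a_{k+1} = ⌊(a₀ + m_{k+1})/d_{k+1}⌋ (starting m₀ = 0, d₀ = 1), with convergents p_k = a_k·p_{k-1} + p_{k-2}, q_k = a_k·q_{k-1} + q_{k-2} (p₋₁ = 1, q₋₁ = 0):
  k = 0: a₀ = 12; p₀/q₀ = 12/1; p₀² − 155·q₀² = 144 − 155 = -11.
  k = 1: m = 12, d = 11, a = ⌊(12 + 12)/11⌋ = 2; p/q = (2·12 + 1)/(2·1 + 0) = 25/2; p² − 155·q² = 625 − 620 = 5.
  k = 2: m = 10, d = 5, a = ⌊(12 + 10)/5⌋ = 4; p/q = (4·25 + 12)/(4·2 + 1) = 112/9; p² − 155·q² = 12544 − 12555 = -11.
  k = 3: m = 10, d = 11, a = ⌊(12 + 10)/11⌋ = 2; p/q = (2·112 + 25)/(2·9 + 2) = 249/20; p² − 155·q² = 62001 − 62000 = 1.
  The first convergent with p² − 155·q² = 1 gives the fundamental solution (x₁, y₁) = (249, 20).
Step 2: Apply the recurrence (x_{n+1}, y_{n+1}) = (x₁x_n + 155y₁y_n, x₁y_n + y₁x_n) repeatedly.
  From (x_1, y_1) = (249, 20): x_2 = 249·249 + 155·20·20 = 124001; y_2 = 249·20 + 20·249 = 9960.
  From (x_2, y_2) = (124001, 9960): x_3 = 249·124001 + 155·20·9960 = 61752249; y_3 = 249·9960 + 20·124001 = 4960060.
Step 3: Verify x_3² - 155·y_3² = 3813340256558001 - 3813340256558000 = 1 (should be 1). ✓

(x_1, y_1) = (249, 20); (x_3, y_3) = (61752249, 4960060).


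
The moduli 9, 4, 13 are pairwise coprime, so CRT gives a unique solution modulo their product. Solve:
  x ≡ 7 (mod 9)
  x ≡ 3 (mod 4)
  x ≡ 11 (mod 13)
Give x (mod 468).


Moduli 9, 4, 13 are pairwise coprime; by CRT there is a unique solution modulo M = 9 · 4 · 13 = 468.
Solve pairwise, accumulating the modulus:
  Start with x ≡ 7 (mod 9).
  Combine with x ≡ 3 (mod 4): since gcd(9, 4) = 1, we get a unique residue mod 36.
    Write x = 7 + 9·t and substitute into x ≡ 3 (mod 4): 9·t ≡ 3 − 7 = -4 (mod 4).
    Reduce coefficients mod 4: 1·t ≡ 0 (mod 4).
    So t ≡ 0 (mod 4).
    Then x = 7 + 9·0 = 7, valid modulo lcm(9, 4) = 36: x ≡ 7 (mod 36).
  Combine with x ≡ 11 (mod 13): since gcd(36, 13) = 1, we get a unique residue mod 468.
    Write x = 7 + 36·t and substitute into x ≡ 11 (mod 13): 36·t ≡ 11 − 7 = 4 (mod 13).
    Reduce coefficients mod 13: 10·t ≡ 4 (mod 13).
    The inverse of 10 mod 13 is 4 (since 10·4 = 40 = 3·13 + 1), so t ≡ 4·4 = 16 ≡ 3 (mod 13).
    Then x = 7 + 36·3 = 115, valid modulo lcm(36, 13) = 468: x ≡ 115 (mod 468).
Verify: 115 mod 9 = 7 ✓, 115 mod 4 = 3 ✓, 115 mod 13 = 11 ✓.

x ≡ 115 (mod 468).


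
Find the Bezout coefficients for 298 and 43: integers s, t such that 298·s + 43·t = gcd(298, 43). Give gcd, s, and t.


Euclidean algorithm on (298, 43) — divide until remainder is 0:
  298 = 6 · 43 + 40
  43 = 1 · 40 + 3
  40 = 13 · 3 + 1
  3 = 3 · 1 + 0
gcd(298, 43) = 1.
Track Bezout coefficients alongside the remainders: start with r₀ = 298 = a·1 + b·0 (s = 1, t = 0) and r₁ = 43 = a·0 + b·1 (s = 0, t = 1); each new remainder r_{k+1} = r_{k-1} − q_k·r_k inherits s_{k+1} = s_{k-1} − q_k·s_k, t_{k+1} = t_{k-1} − q_k·t_k, so r_k = a·s_k + b·t_k at every step:
  q = 6: r = 40, s = 1 − 6·0 = 1, t = 0 − 6·1 = -6  (check: 298·1 + 43·(-6) = 40)
  q = 1: r = 3, s = 0 − 1·1 = -1, t = 1 − 1·(-6) = 7  (check: 298·(-1) + 43·7 = 3)
  q = 13: r = 1, s = 1 − 13·(-1) = 14, t = -6 − 13·7 = -97  (check: 298·14 + 43·(-97) = 1)
The row with r = 1 (the gcd) gives the Bezout coefficients s = 14, t = -97.
Result: 298 · (14) + 43 · (-97) = 1.

gcd(298, 43) = 1; s = 14, t = -97 (check: 298·14 + 43·(-97) = 1).


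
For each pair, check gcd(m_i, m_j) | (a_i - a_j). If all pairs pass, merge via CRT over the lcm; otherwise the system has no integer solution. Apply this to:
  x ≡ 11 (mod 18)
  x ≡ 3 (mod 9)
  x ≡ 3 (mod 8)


Moduli 18, 9, 8 are not pairwise coprime, so CRT works modulo lcm(m_i) when all pairwise compatibility conditions hold.
Pairwise compatibility: gcd(m_i, m_j) must divide a_i - a_j for every pair.
Merge one congruence at a time:
  Start: x ≡ 11 (mod 18).
  Combine with x ≡ 3 (mod 9): gcd(18, 9) = 9, and 3 - 11 = -8 is NOT divisible by 9.
    ⇒ system is inconsistent (no integer solution).

No solution (the system is inconsistent).


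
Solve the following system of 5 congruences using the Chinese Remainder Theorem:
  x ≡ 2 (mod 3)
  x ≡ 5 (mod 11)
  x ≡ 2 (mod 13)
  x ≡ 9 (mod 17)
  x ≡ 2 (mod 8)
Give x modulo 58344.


Product of moduli M = 3 · 11 · 13 · 17 · 8 = 58344.
Merge one congruence at a time:
  Start: x ≡ 2 (mod 3).
  Combine with x ≡ 5 (mod 11); new modulus lcm = 33.
    Write x = 2 + 3·t and substitute into x ≡ 5 (mod 11): 3·t ≡ 5 − 2 = 3 (mod 11).
    The inverse of 3 mod 11 is 4 (since 3·4 = 12 = 1·11 + 1), so t ≡ 4·3 = 12 ≡ 1 (mod 11).
    Then x = 2 + 3·1 = 5, valid modulo lcm(3, 11) = 33: x ≡ 5 (mod 33).
  Combine with x ≡ 2 (mod 13); new modulus lcm = 429.
    Write x = 5 + 33·t and substitute into x ≡ 2 (mod 13): 33·t ≡ 2 − 5 = -3 (mod 13).
    Reduce coefficients mod 13: 7·t ≡ 10 (mod 13).
    The inverse of 7 mod 13 is 2 (since 7·2 = 14 = 1·13 + 1), so t ≡ 2·10 = 20 ≡ 7 (mod 13).
    Then x = 5 + 33·7 = 236, valid modulo lcm(33, 13) = 429: x ≡ 236 (mod 429).
  Combine with x ≡ 9 (mod 17); new modulus lcm = 7293.
    Write x = 236 + 429·t and substitute into x ≡ 9 (mod 17): 429·t ≡ 9 − 236 = -227 (mod 17).
    Reduce coefficients mod 17: 4·t ≡ 11 (mod 17).
    The inverse of 4 mod 17 is 13 (since 4·13 = 52 = 3·17 + 1), so t ≡ 13·11 = 143 ≡ 7 (mod 17).
    Then x = 236 + 429·7 = 3239, valid modulo lcm(429, 17) = 7293: x ≡ 3239 (mod 7293).
  Combine with x ≡ 2 (mod 8); new modulus lcm = 58344.
    Write x = 3239 + 7293·t and substitute into x ≡ 2 (mod 8): 7293·t ≡ 2 − 3239 = -3237 (mod 8).
    Reduce coefficients mod 8: 5·t ≡ 3 (mod 8).
    The inverse of 5 mod 8 is 5 (since 5·5 = 25 = 3·8 + 1), so t ≡ 5·3 = 15 ≡ 7 (mod 8).
    Then x = 3239 + 7293·7 = 54290, valid modulo lcm(7293, 8) = 58344: x ≡ 54290 (mod 58344).
Verify against each original: 54290 mod 3 = 2, 54290 mod 11 = 5, 54290 mod 13 = 2, 54290 mod 17 = 9, 54290 mod 8 = 2.

x ≡ 54290 (mod 58344).


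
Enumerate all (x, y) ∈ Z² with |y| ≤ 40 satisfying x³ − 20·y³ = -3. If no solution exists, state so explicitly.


The equation is x³ - 20y³ = -3. For fixed y, x³ = 20·y³ − 3, so a solution requires the RHS to be a perfect cube.
Strategy: iterate y from -40 to 40, compute RHS = 20·y³ − 3, and check whether it is a (positive or negative) perfect cube.
Check small values of y:
  y = 0: RHS = -3 is not a perfect cube.
  y = 1: RHS = 17 is not a perfect cube.
  y = -1: RHS = -23 is not a perfect cube.
  y = 2: RHS = 157 is not a perfect cube.
  y = -2: RHS = -163 is not a perfect cube.
  y = 3: RHS = 537 is not a perfect cube.
  y = -3: RHS = -543 is not a perfect cube.
Continuing the search up to |y| = 40 finds no solutions either.
No (x, y) in the scanned range satisfies the equation.

No integer solutions with |y| ≤ 40.


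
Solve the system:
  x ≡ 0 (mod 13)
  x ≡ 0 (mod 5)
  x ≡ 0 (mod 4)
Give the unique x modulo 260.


Moduli 13, 5, 4 are pairwise coprime; by CRT there is a unique solution modulo M = 13 · 5 · 4 = 260.
Solve pairwise, accumulating the modulus:
  Start with x ≡ 0 (mod 13).
  Combine with x ≡ 0 (mod 5): since gcd(13, 5) = 1, we get a unique residue mod 65.
    Write x = 0 + 13·t and substitute into x ≡ 0 (mod 5): 13·t ≡ 0 − 0 = 0 (mod 5).
    Reduce coefficients mod 5: 3·t ≡ 0 (mod 5).
    The inverse of 3 mod 5 is 2 (since 3·2 = 6 = 1·5 + 1), so t ≡ 2·0 = 0 ≡ 0 (mod 5).
    Then x = 0 + 13·0 = 0, valid modulo lcm(13, 5) = 65: x ≡ 0 (mod 65).
  Combine with x ≡ 0 (mod 4): since gcd(65, 4) = 1, we get a unique residue mod 260.
    Write x = 0 + 65·t and substitute into x ≡ 0 (mod 4): 65·t ≡ 0 − 0 = 0 (mod 4).
    Reduce coefficients mod 4: 1·t ≡ 0 (mod 4).
    So t ≡ 0 (mod 4).
    Then x = 0 + 65·0 = 0, valid modulo lcm(65, 4) = 260: x ≡ 0 (mod 260).
Verify: 0 mod 13 = 0 ✓, 0 mod 5 = 0 ✓, 0 mod 4 = 0 ✓.

x ≡ 0 (mod 260).


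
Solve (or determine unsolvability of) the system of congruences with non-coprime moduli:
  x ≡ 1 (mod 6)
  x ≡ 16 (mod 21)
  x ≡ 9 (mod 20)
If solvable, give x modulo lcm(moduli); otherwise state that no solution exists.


Moduli 6, 21, 20 are not pairwise coprime, so CRT works modulo lcm(m_i) when all pairwise compatibility conditions hold.
Pairwise compatibility: gcd(m_i, m_j) must divide a_i - a_j for every pair.
Merge one congruence at a time:
  Start: x ≡ 1 (mod 6).
  Combine with x ≡ 16 (mod 21): gcd(6, 21) = 3; 16 - 1 = 15, which IS divisible by 3, so compatible.
    Write x = 1 + 6·t and substitute into x ≡ 16 (mod 21): 6·t ≡ 16 − 1 = 15 (mod 21).
    Divide the congruence (and modulus) by g = 3: 2·t ≡ 5 (mod 7).
    The inverse of 2 mod 7 is 4 (since 2·4 = 8 = 1·7 + 1), so t ≡ 4·5 = 20 ≡ 6 (mod 7).
    Then x = 1 + 6·6 = 37, valid modulo lcm(6, 21) = 42: x ≡ 37 (mod 42).
  Combine with x ≡ 9 (mod 20): gcd(42, 20) = 2; 9 - 37 = -28, which IS divisible by 2, so compatible.
    Write x = 37 + 42·t and substitute into x ≡ 9 (mod 20): 42·t ≡ 9 − 37 = -28 (mod 20).
    Divide the congruence (and modulus) by g = 2: 21·t ≡ -14 (mod 10).
    Reduce coefficients mod 10: 1·t ≡ 6 (mod 10).
    So t ≡ 6 (mod 10).
    Then x = 37 + 42·6 = 289, valid modulo lcm(42, 20) = 420: x ≡ 289 (mod 420).
Verify: 289 mod 6 = 1, 289 mod 21 = 16, 289 mod 20 = 9.

x ≡ 289 (mod 420).


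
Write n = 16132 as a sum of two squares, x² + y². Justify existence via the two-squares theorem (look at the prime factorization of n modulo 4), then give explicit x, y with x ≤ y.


Step 1: Factor n = 16132 = 2^2 · 37 · 109.
Step 2: Check the mod-4 condition on each prime factor: 2 = 2 (special); 37 ≡ 1 (mod 4), exponent 1; 109 ≡ 1 (mod 4), exponent 1.
All primes ≡ 3 (mod 4) appear to even exponent (or don't appear), so by the two-squares theorem n IS expressible as a sum of two squares.
Step 3: Build a representation. Group n = k² · m with k = 2 and m = 37 · 109 = 4033 (a product of primes ≡ 1 (mod 4)); a representation of m scales to one of n via (k·x)² + (k·y)² = k²(x² + y²). Each prime p ≡ 1 (mod 4) is itself a sum of two squares; find a² by testing p − a² for a perfect square:
  37: 37 − 1² = 36 = 6² ⇒ 37 = 1² + 6².
  109: 109 − 1² = 108, 109 − 2² = 105, 109 − 3² = 100 = 10² ⇒ 109 = 3² + 10².
  Combine using the Brahmagupta–Fibonacci identity (a² + b²)(c² + d²) = (ac − bd)² + (ad + bc)² = (ac + bd)² + (ad − bc)²:
  37 · 109 = 4033: from (1² + 6²)(3² + 10²), take (1·3 − 6·10, 1·10 + 6·3) = (3 − 60, 10 + 18) = (-57, 28); dropping signs (only squares matter) gives (57, 28); check 57² + 28² = 3249 + 784 = 4033 ✓.
  Scale by k = 2: (2·57, 2·28) = (114, 56).
Step 4: Order so x ≤ y and verify: 56² + 114² = 3136 + 12996 = 16132 = n. ✓

n = 16132 = 56² + 114² (one valid representation with x ≤ y).


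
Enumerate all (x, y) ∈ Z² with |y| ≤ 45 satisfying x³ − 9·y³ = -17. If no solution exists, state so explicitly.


The equation is x³ - 9y³ = -17. For fixed y, x³ = 9·y³ − 17, so a solution requires the RHS to be a perfect cube.
Strategy: iterate y from -45 to 45, compute RHS = 9·y³ − 17, and check whether it is a (positive or negative) perfect cube.
Check small values of y:
  y = 0: RHS = -17 is not a perfect cube.
  y = 1: RHS = -8 = (-2)³ ⇒ x = -2 works.
  y = -1: RHS = -26 is not a perfect cube.
  y = 2: RHS = 55 is not a perfect cube.
  y = -2: RHS = -89 is not a perfect cube.
  y = 3: RHS = 226 is not a perfect cube.
  y = -3: RHS = -260 is not a perfect cube.
Continuing, at y = 25: RHS = 140608 = (52)³ ⇒ x = 52 works.
Searching the remaining y in |y| ≤ 45 finds no further solutions.
Collected solutions: (-2, 1), (52, 25).

Solutions (with |y| ≤ 45): (-2, 1), (52, 25).


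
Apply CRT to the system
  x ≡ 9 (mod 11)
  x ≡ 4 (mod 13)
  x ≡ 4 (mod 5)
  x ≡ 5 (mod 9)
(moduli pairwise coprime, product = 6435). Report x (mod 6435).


Product of moduli M = 11 · 13 · 5 · 9 = 6435.
Merge one congruence at a time:
  Start: x ≡ 9 (mod 11).
  Combine with x ≡ 4 (mod 13); new modulus lcm = 143.
    Write x = 9 + 11·t and substitute into x ≡ 4 (mod 13): 11·t ≡ 4 − 9 = -5 (mod 13).
    Reduce coefficients mod 13: 11·t ≡ 8 (mod 13).
    The inverse of 11 mod 13 is 6 (since 11·6 = 66 = 5·13 + 1), so t ≡ 6·8 = 48 ≡ 9 (mod 13).
    Then x = 9 + 11·9 = 108, valid modulo lcm(11, 13) = 143: x ≡ 108 (mod 143).
  Combine with x ≡ 4 (mod 5); new modulus lcm = 715.
    Write x = 108 + 143·t and substitute into x ≡ 4 (mod 5): 143·t ≡ 4 − 108 = -104 (mod 5).
    Reduce coefficients mod 5: 3·t ≡ 1 (mod 5).
    The inverse of 3 mod 5 is 2 (since 3·2 = 6 = 1·5 + 1), so t ≡ 2·1 = 2 ≡ 2 (mod 5).
    Then x = 108 + 143·2 = 394, valid modulo lcm(143, 5) = 715: x ≡ 394 (mod 715).
  Combine with x ≡ 5 (mod 9); new modulus lcm = 6435.
    Write x = 394 + 715·t and substitute into x ≡ 5 (mod 9): 715·t ≡ 5 − 394 = -389 (mod 9).
    Reduce coefficients mod 9: 4·t ≡ 7 (mod 9).
    The inverse of 4 mod 9 is 7 (since 4·7 = 28 = 3·9 + 1), so t ≡ 7·7 = 49 ≡ 4 (mod 9).
    Then x = 394 + 715·4 = 3254, valid modulo lcm(715, 9) = 6435: x ≡ 3254 (mod 6435).
Verify against each original: 3254 mod 11 = 9, 3254 mod 13 = 4, 3254 mod 5 = 4, 3254 mod 9 = 5.

x ≡ 3254 (mod 6435).


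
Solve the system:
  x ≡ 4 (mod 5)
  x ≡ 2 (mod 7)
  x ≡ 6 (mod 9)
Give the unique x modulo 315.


Moduli 5, 7, 9 are pairwise coprime; by CRT there is a unique solution modulo M = 5 · 7 · 9 = 315.
Solve pairwise, accumulating the modulus:
  Start with x ≡ 4 (mod 5).
  Combine with x ≡ 2 (mod 7): since gcd(5, 7) = 1, we get a unique residue mod 35.
    Write x = 4 + 5·t and substitute into x ≡ 2 (mod 7): 5·t ≡ 2 − 4 = -2 (mod 7).
    Reduce coefficients mod 7: 5·t ≡ 5 (mod 7).
    The inverse of 5 mod 7 is 3 (since 5·3 = 15 = 2·7 + 1), so t ≡ 3·5 = 15 ≡ 1 (mod 7).
    Then x = 4 + 5·1 = 9, valid modulo lcm(5, 7) = 35: x ≡ 9 (mod 35).
  Combine with x ≡ 6 (mod 9): since gcd(35, 9) = 1, we get a unique residue mod 315.
    Write x = 9 + 35·t and substitute into x ≡ 6 (mod 9): 35·t ≡ 6 − 9 = -3 (mod 9).
    Reduce coefficients mod 9: 8·t ≡ 6 (mod 9).
    The inverse of 8 mod 9 is 8 (since 8·8 = 64 = 7·9 + 1), so t ≡ 8·6 = 48 ≡ 3 (mod 9).
    Then x = 9 + 35·3 = 114, valid modulo lcm(35, 9) = 315: x ≡ 114 (mod 315).
Verify: 114 mod 5 = 4 ✓, 114 mod 7 = 2 ✓, 114 mod 9 = 6 ✓.

x ≡ 114 (mod 315).


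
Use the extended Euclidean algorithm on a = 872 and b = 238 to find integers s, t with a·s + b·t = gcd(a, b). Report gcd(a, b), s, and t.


Euclidean algorithm on (872, 238) — divide until remainder is 0:
  872 = 3 · 238 + 158
  238 = 1 · 158 + 80
  158 = 1 · 80 + 78
  80 = 1 · 78 + 2
  78 = 39 · 2 + 0
gcd(872, 238) = 2.
Track Bezout coefficients alongside the remainders: start with r₀ = 872 = a·1 + b·0 (s = 1, t = 0) and r₁ = 238 = a·0 + b·1 (s = 0, t = 1); each new remainder r_{k+1} = r_{k-1} − q_k·r_k inherits s_{k+1} = s_{k-1} − q_k·s_k, t_{k+1} = t_{k-1} − q_k·t_k, so r_k = a·s_k + b·t_k at every step:
  q = 3: r = 158, s = 1 − 3·0 = 1, t = 0 − 3·1 = -3  (check: 872·1 + 238·(-3) = 158)
  q = 1: r = 80, s = 0 − 1·1 = -1, t = 1 − 1·(-3) = 4  (check: 872·(-1) + 238·4 = 80)
  q = 1: r = 78, s = 1 − 1·(-1) = 2, t = -3 − 1·4 = -7  (check: 872·2 + 238·(-7) = 78)
  q = 1: r = 2, s = -1 − 1·2 = -3, t = 4 − 1·(-7) = 11  (check: 872·(-3) + 238·11 = 2)
The row with r = 2 (the gcd) gives the Bezout coefficients s = -3, t = 11.
Result: 872 · (-3) + 238 · (11) = 2.

gcd(872, 238) = 2; s = -3, t = 11 (check: 872·(-3) + 238·11 = 2).


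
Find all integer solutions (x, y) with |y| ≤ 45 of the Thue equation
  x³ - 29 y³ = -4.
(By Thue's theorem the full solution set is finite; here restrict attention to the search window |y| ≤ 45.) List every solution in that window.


The equation is x³ - 29y³ = -4. For fixed y, x³ = 29·y³ − 4, so a solution requires the RHS to be a perfect cube.
Strategy: iterate y from -45 to 45, compute RHS = 29·y³ − 4, and check whether it is a (positive or negative) perfect cube.
Check small values of y:
  y = 0: RHS = -4 is not a perfect cube.
  y = 1: RHS = 25 is not a perfect cube.
  y = -1: RHS = -33 is not a perfect cube.
  y = 2: RHS = 228 is not a perfect cube.
  y = -2: RHS = -236 is not a perfect cube.
  y = 3: RHS = 779 is not a perfect cube.
  y = -3: RHS = -787 is not a perfect cube.
Continuing the search up to |y| = 45 finds no solutions either.
No (x, y) in the scanned range satisfies the equation.

No integer solutions with |y| ≤ 45.


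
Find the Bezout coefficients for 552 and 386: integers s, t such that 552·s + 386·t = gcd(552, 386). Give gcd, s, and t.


Euclidean algorithm on (552, 386) — divide until remainder is 0:
  552 = 1 · 386 + 166
  386 = 2 · 166 + 54
  166 = 3 · 54 + 4
  54 = 13 · 4 + 2
  4 = 2 · 2 + 0
gcd(552, 386) = 2.
Track Bezout coefficients alongside the remainders: start with r₀ = 552 = a·1 + b·0 (s = 1, t = 0) and r₁ = 386 = a·0 + b·1 (s = 0, t = 1); each new remainder r_{k+1} = r_{k-1} − q_k·r_k inherits s_{k+1} = s_{k-1} − q_k·s_k, t_{k+1} = t_{k-1} − q_k·t_k, so r_k = a·s_k + b·t_k at every step:
  q = 1: r = 166, s = 1 − 1·0 = 1, t = 0 − 1·1 = -1  (check: 552·1 + 386·(-1) = 166)
  q = 2: r = 54, s = 0 − 2·1 = -2, t = 1 − 2·(-1) = 3  (check: 552·(-2) + 386·3 = 54)
  q = 3: r = 4, s = 1 − 3·(-2) = 7, t = -1 − 3·3 = -10  (check: 552·7 + 386·(-10) = 4)
  q = 13: r = 2, s = -2 − 13·7 = -93, t = 3 − 13·(-10) = 133  (check: 552·(-93) + 386·133 = 2)
The row with r = 2 (the gcd) gives the Bezout coefficients s = -93, t = 133.
Result: 552 · (-93) + 386 · (133) = 2.

gcd(552, 386) = 2; s = -93, t = 133 (check: 552·(-93) + 386·133 = 2).


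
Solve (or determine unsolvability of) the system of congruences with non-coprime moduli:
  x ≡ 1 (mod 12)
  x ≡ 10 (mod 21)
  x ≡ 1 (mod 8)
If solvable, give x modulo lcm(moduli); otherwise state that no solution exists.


Moduli 12, 21, 8 are not pairwise coprime, so CRT works modulo lcm(m_i) when all pairwise compatibility conditions hold.
Pairwise compatibility: gcd(m_i, m_j) must divide a_i - a_j for every pair.
Merge one congruence at a time:
  Start: x ≡ 1 (mod 12).
  Combine with x ≡ 10 (mod 21): gcd(12, 21) = 3; 10 - 1 = 9, which IS divisible by 3, so compatible.
    Write x = 1 + 12·t and substitute into x ≡ 10 (mod 21): 12·t ≡ 10 − 1 = 9 (mod 21).
    Divide the congruence (and modulus) by g = 3: 4·t ≡ 3 (mod 7).
    The inverse of 4 mod 7 is 2 (since 4·2 = 8 = 1·7 + 1), so t ≡ 2·3 = 6 ≡ 6 (mod 7).
    Then x = 1 + 12·6 = 73, valid modulo lcm(12, 21) = 84: x ≡ 73 (mod 84).
  Combine with x ≡ 1 (mod 8): gcd(84, 8) = 4; 1 - 73 = -72, which IS divisible by 4, so compatible.
    Write x = 73 + 84·t and substitute into x ≡ 1 (mod 8): 84·t ≡ 1 − 73 = -72 (mod 8).
    Divide the congruence (and modulus) by g = 4: 21·t ≡ -18 (mod 2).
    Reduce coefficients mod 2: 1·t ≡ 0 (mod 2).
    So t ≡ 0 (mod 2).
    Then x = 73 + 84·0 = 73, valid modulo lcm(84, 8) = 168: x ≡ 73 (mod 168).
Verify: 73 mod 12 = 1, 73 mod 21 = 10, 73 mod 8 = 1.

x ≡ 73 (mod 168).


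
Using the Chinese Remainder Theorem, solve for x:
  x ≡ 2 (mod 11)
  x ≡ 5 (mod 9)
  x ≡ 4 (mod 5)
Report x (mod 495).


Moduli 11, 9, 5 are pairwise coprime; by CRT there is a unique solution modulo M = 11 · 9 · 5 = 495.
Solve pairwise, accumulating the modulus:
  Start with x ≡ 2 (mod 11).
  Combine with x ≡ 5 (mod 9): since gcd(11, 9) = 1, we get a unique residue mod 99.
    Write x = 2 + 11·t and substitute into x ≡ 5 (mod 9): 11·t ≡ 5 − 2 = 3 (mod 9).
    Reduce coefficients mod 9: 2·t ≡ 3 (mod 9).
    The inverse of 2 mod 9 is 5 (since 2·5 = 10 = 1·9 + 1), so t ≡ 5·3 = 15 ≡ 6 (mod 9).
    Then x = 2 + 11·6 = 68, valid modulo lcm(11, 9) = 99: x ≡ 68 (mod 99).
  Combine with x ≡ 4 (mod 5): since gcd(99, 5) = 1, we get a unique residue mod 495.
    Write x = 68 + 99·t and substitute into x ≡ 4 (mod 5): 99·t ≡ 4 − 68 = -64 (mod 5).
    Reduce coefficients mod 5: 4·t ≡ 1 (mod 5).
    The inverse of 4 mod 5 is 4 (since 4·4 = 16 = 3·5 + 1), so t ≡ 4·1 = 4 ≡ 4 (mod 5).
    Then x = 68 + 99·4 = 464, valid modulo lcm(99, 5) = 495: x ≡ 464 (mod 495).
Verify: 464 mod 11 = 2 ✓, 464 mod 9 = 5 ✓, 464 mod 5 = 4 ✓.

x ≡ 464 (mod 495).


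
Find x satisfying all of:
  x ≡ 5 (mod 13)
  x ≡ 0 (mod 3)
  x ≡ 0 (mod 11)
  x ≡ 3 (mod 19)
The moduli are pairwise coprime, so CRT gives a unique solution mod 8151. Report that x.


Product of moduli M = 13 · 3 · 11 · 19 = 8151.
Merge one congruence at a time:
  Start: x ≡ 5 (mod 13).
  Combine with x ≡ 0 (mod 3); new modulus lcm = 39.
    Write x = 5 + 13·t and substitute into x ≡ 0 (mod 3): 13·t ≡ 0 − 5 = -5 (mod 3).
    Reduce coefficients mod 3: 1·t ≡ 1 (mod 3).
    So t ≡ 1 (mod 3).
    Then x = 5 + 13·1 = 18, valid modulo lcm(13, 3) = 39: x ≡ 18 (mod 39).
  Combine with x ≡ 0 (mod 11); new modulus lcm = 429.
    Write x = 18 + 39·t and substitute into x ≡ 0 (mod 11): 39·t ≡ 0 − 18 = -18 (mod 11).
    Reduce coefficients mod 11: 6·t ≡ 4 (mod 11).
    The inverse of 6 mod 11 is 2 (since 6·2 = 12 = 1·11 + 1), so t ≡ 2·4 = 8 ≡ 8 (mod 11).
    Then x = 18 + 39·8 = 330, valid modulo lcm(39, 11) = 429: x ≡ 330 (mod 429).
  Combine with x ≡ 3 (mod 19); new modulus lcm = 8151.
    Write x = 330 + 429·t and substitute into x ≡ 3 (mod 19): 429·t ≡ 3 − 330 = -327 (mod 19).
    Reduce coefficients mod 19: 11·t ≡ 15 (mod 19).
    The inverse of 11 mod 19 is 7 (since 11·7 = 77 = 4·19 + 1), so t ≡ 7·15 = 105 ≡ 10 (mod 19).
    Then x = 330 + 429·10 = 4620, valid modulo lcm(429, 19) = 8151: x ≡ 4620 (mod 8151).
Verify against each original: 4620 mod 13 = 5, 4620 mod 3 = 0, 4620 mod 11 = 0, 4620 mod 19 = 3.

x ≡ 4620 (mod 8151).


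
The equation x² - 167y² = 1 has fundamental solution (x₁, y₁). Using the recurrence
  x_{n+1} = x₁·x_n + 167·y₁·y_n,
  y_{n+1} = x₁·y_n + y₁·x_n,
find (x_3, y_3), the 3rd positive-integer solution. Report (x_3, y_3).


Step 1: Find the fundamental solution (x₁, y₁) of x² - 167y² = 1.
  Expand √167 as a continued fraction. a₀ = ⌊√167⌋ = 12; iterate m_{k+1} = d_k·a_k − m_k, d_{k+1} = (167 − m_{k+1}²)/d_k, a_{k+1} = ⌊(a₀ + m_{k+1})/d_{k+1}⌋ (starting m₀ = 0, d₀ = 1), with convergents p_k = a_k·p_{k-1} + p_{k-2}, q_k = a_k·q_{k-1} + q_{k-2} (p₋₁ = 1, q₋₁ = 0):
  k = 0: a₀ = 12; p₀/q₀ = 12/1; p₀² − 167·q₀² = 144 − 167 = -23.
  k = 1: m = 12, d = 23, a = ⌊(12 + 12)/23⌋ = 1; p/q = (1·12 + 1)/(1·1 + 0) = 13/1; p² − 167·q² = 169 − 167 = 2.
  k = 2: m = 11, d = 2, a = ⌊(12 + 11)/2⌋ = 11; p/q = (11·13 + 12)/(11·1 + 1) = 155/12; p² − 167·q² = 24025 − 24048 = -23.
  k = 3: m = 11, d = 23, a = ⌊(12 + 11)/23⌋ = 1; p/q = (1·155 + 13)/(1·12 + 1) = 168/13; p² − 167·q² = 28224 − 28223 = 1.
  The first convergent with p² − 167·q² = 1 gives the fundamental solution (x₁, y₁) = (168, 13).
Step 2: Apply the recurrence (x_{n+1}, y_{n+1}) = (x₁x_n + 167y₁y_n, x₁y_n + y₁x_n) repeatedly.
  From (x_1, y_1) = (168, 13): x_2 = 168·168 + 167·13·13 = 56447; y_2 = 168·13 + 13·168 = 4368.
  From (x_2, y_2) = (56447, 4368): x_3 = 168·56447 + 167·13·4368 = 18966024; y_3 = 168·4368 + 13·56447 = 1467635.
Step 3: Verify x_3² - 167·y_3² = 359710066368576 - 359710066368575 = 1 (should be 1). ✓

(x_1, y_1) = (168, 13); (x_3, y_3) = (18966024, 1467635).


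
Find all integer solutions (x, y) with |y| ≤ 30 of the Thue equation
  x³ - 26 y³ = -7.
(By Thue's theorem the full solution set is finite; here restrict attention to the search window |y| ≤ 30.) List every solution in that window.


The equation is x³ - 26y³ = -7. For fixed y, x³ = 26·y³ − 7, so a solution requires the RHS to be a perfect cube.
Strategy: iterate y from -30 to 30, compute RHS = 26·y³ − 7, and check whether it is a (positive or negative) perfect cube.
Check small values of y:
  y = 0: RHS = -7 is not a perfect cube.
  y = 1: RHS = 19 is not a perfect cube.
  y = -1: RHS = -33 is not a perfect cube.
  y = 2: RHS = 201 is not a perfect cube.
  y = -2: RHS = -215 is not a perfect cube.
  y = 3: RHS = 695 is not a perfect cube.
  y = -3: RHS = -709 is not a perfect cube.
Continuing the search up to |y| = 30 finds no solutions either.
No (x, y) in the scanned range satisfies the equation.

No integer solutions with |y| ≤ 30.


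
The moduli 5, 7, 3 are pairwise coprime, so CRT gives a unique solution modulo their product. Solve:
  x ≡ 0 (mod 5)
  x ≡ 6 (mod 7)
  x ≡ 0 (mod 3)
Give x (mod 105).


Moduli 5, 7, 3 are pairwise coprime; by CRT there is a unique solution modulo M = 5 · 7 · 3 = 105.
Solve pairwise, accumulating the modulus:
  Start with x ≡ 0 (mod 5).
  Combine with x ≡ 6 (mod 7): since gcd(5, 7) = 1, we get a unique residue mod 35.
    Write x = 0 + 5·t and substitute into x ≡ 6 (mod 7): 5·t ≡ 6 − 0 = 6 (mod 7).
    The inverse of 5 mod 7 is 3 (since 5·3 = 15 = 2·7 + 1), so t ≡ 3·6 = 18 ≡ 4 (mod 7).
    Then x = 0 + 5·4 = 20, valid modulo lcm(5, 7) = 35: x ≡ 20 (mod 35).
  Combine with x ≡ 0 (mod 3): since gcd(35, 3) = 1, we get a unique residue mod 105.
    Write x = 20 + 35·t and substitute into x ≡ 0 (mod 3): 35·t ≡ 0 − 20 = -20 (mod 3).
    Reduce coefficients mod 3: 2·t ≡ 1 (mod 3).
    The inverse of 2 mod 3 is 2 (since 2·2 = 4 = 1·3 + 1), so t ≡ 2·1 = 2 ≡ 2 (mod 3).
    Then x = 20 + 35·2 = 90, valid modulo lcm(35, 3) = 105: x ≡ 90 (mod 105).
Verify: 90 mod 5 = 0 ✓, 90 mod 7 = 6 ✓, 90 mod 3 = 0 ✓.

x ≡ 90 (mod 105).


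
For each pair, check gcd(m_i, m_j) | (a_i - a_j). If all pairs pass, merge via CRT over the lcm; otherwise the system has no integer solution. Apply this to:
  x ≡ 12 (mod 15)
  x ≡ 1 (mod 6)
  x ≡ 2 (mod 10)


Moduli 15, 6, 10 are not pairwise coprime, so CRT works modulo lcm(m_i) when all pairwise compatibility conditions hold.
Pairwise compatibility: gcd(m_i, m_j) must divide a_i - a_j for every pair.
Merge one congruence at a time:
  Start: x ≡ 12 (mod 15).
  Combine with x ≡ 1 (mod 6): gcd(15, 6) = 3, and 1 - 12 = -11 is NOT divisible by 3.
    ⇒ system is inconsistent (no integer solution).

No solution (the system is inconsistent).


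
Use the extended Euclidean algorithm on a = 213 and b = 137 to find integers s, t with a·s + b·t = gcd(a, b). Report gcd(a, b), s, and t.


Euclidean algorithm on (213, 137) — divide until remainder is 0:
  213 = 1 · 137 + 76
  137 = 1 · 76 + 61
  76 = 1 · 61 + 15
  61 = 4 · 15 + 1
  15 = 15 · 1 + 0
gcd(213, 137) = 1.
Track Bezout coefficients alongside the remainders: start with r₀ = 213 = a·1 + b·0 (s = 1, t = 0) and r₁ = 137 = a·0 + b·1 (s = 0, t = 1); each new remainder r_{k+1} = r_{k-1} − q_k·r_k inherits s_{k+1} = s_{k-1} − q_k·s_k, t_{k+1} = t_{k-1} − q_k·t_k, so r_k = a·s_k + b·t_k at every step:
  q = 1: r = 76, s = 1 − 1·0 = 1, t = 0 − 1·1 = -1  (check: 213·1 + 137·(-1) = 76)
  q = 1: r = 61, s = 0 − 1·1 = -1, t = 1 − 1·(-1) = 2  (check: 213·(-1) + 137·2 = 61)
  q = 1: r = 15, s = 1 − 1·(-1) = 2, t = -1 − 1·2 = -3  (check: 213·2 + 137·(-3) = 15)
  q = 4: r = 1, s = -1 − 4·2 = -9, t = 2 − 4·(-3) = 14  (check: 213·(-9) + 137·14 = 1)
The row with r = 1 (the gcd) gives the Bezout coefficients s = -9, t = 14.
Result: 213 · (-9) + 137 · (14) = 1.

gcd(213, 137) = 1; s = -9, t = 14 (check: 213·(-9) + 137·14 = 1).
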